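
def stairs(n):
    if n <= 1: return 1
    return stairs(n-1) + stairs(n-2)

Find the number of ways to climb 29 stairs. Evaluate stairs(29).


Building up from base cases:
stairs(0) = 1
stairs(1) = 1
stairs(2) = stairs(1) + stairs(0) = 1 + 1 = 2
stairs(3) = stairs(2) + stairs(1) = 2 + 1 = 3
stairs(4) = stairs(3) + stairs(2) = 3 + 2 = 5
stairs(5) = stairs(4) + stairs(3) = 5 + 3 = 8
stairs(6) = stairs(5) + stairs(4) = 8 + 5 = 13
stairs(7) = stairs(6) + stairs(5) = 13 + 8 = 21
stairs(8) = stairs(7) + stairs(6) = 21 + 13 = 34
stairs(9) = stairs(8) + stairs(7) = 34 + 21 = 55
stairs(10) = stairs(9) + stairs(8) = 55 + 34 = 89
stairs(11) = stairs(10) + stairs(9) = 89 + 55 = 144
stairs(12) = stairs(11) + stairs(10) = 144 + 89 = 233
stairs(13) = stairs(12) + stairs(11) = 233 + 144 = 377
stairs(14) = stairs(13) + stairs(12) = 377 + 233 = 610
stairs(15) = stairs(14) + stairs(13) = 610 + 377 = 987
stairs(16) = stairs(15) + stairs(14) = 987 + 610 = 1597
stairs(17) = stairs(16) + stairs(15) = 1597 + 987 = 2584
stairs(18) = stairs(17) + stairs(16) = 2584 + 1597 = 4181
stairs(19) = stairs(18) + stairs(17) = 4181 + 2584 = 6765
stairs(20) = stairs(19) + stairs(18) = 6765 + 4181 = 10946
stairs(21) = stairs(20) + stairs(19) = 10946 + 6765 = 17711
stairs(22) = stairs(21) + stairs(20) = 17711 + 10946 = 28657
stairs(23) = stairs(22) + stairs(21) = 28657 + 17711 = 46368
stairs(24) = stairs(23) + stairs(22) = 46368 + 28657 = 75025
stairs(25) = stairs(24) + stairs(23) = 75025 + 46368 = 121393
stairs(26) = stairs(25) + stairs(24) = 121393 + 75025 = 196418
stairs(27) = stairs(26) + stairs(25) = 196418 + 121393 = 317811
stairs(28) = stairs(27) + stairs(26) = 317811 + 196418 = 514229
stairs(29) = stairs(28) + stairs(27) = 514229 + 317811 = 832040

832040


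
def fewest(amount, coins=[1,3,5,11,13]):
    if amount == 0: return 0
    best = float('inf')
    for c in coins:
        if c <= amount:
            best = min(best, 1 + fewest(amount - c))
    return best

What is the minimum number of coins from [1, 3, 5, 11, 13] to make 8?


Building up with DP:
fewest(0) = 0
fewest(1) = min(1+fewest(0)=1+0=1) = 1
fewest(2) = min(1+fewest(1)=1+1=2) = 2
fewest(3) = min(1+fewest(2)=1+2=3, 1+fewest(0)=1+0=1) = 1
fewest(4) = min(1+fewest(3)=1+1=2, 1+fewest(1)=1+1=2) = 2
fewest(5) = min(1+fewest(4)=1+2=3, 1+fewest(2)=1+2=3, 1+fewest(0)=1+0=1) = 1
fewest(6) = min(1+fewest(5)=1+1=2, 1+fewest(3)=1+1=2, 1+fewest(1)=1+1=2) = 2
fewest(7) = min(1+fewest(6)=1+2=3, 1+fewest(4)=1+2=3, 1+fewest(2)=1+2=3) = 3
fewest(8) = min(1+fewest(7)=1+3=4, 1+fewest(5)=1+1=2, 1+fewest(3)=1+1=2) = 2

2


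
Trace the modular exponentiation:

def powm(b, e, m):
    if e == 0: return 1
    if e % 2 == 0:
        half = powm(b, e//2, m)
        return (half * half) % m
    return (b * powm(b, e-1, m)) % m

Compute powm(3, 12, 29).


powm(3, 12, 29): e is even, compute powm(3, 6, 29)
  powm(3, 6, 29): e is even, compute powm(3, 3, 29)
    powm(3, 3, 29): e is odd, compute powm(3, 2, 29)
      powm(3, 2, 29): e is even, compute powm(3, 1, 29)
        powm(3, 1, 29): e is odd, compute powm(3, 0, 29)
          powm(3, 0, 29) = 1
        (3 * 1) % 29 = 3
      half=3, (3*3) % 29 = 9
    (3 * 9) % 29 = 27
  half=27, (27*27) % 29 = 4
half=4, (4*4) % 29 = 16

16


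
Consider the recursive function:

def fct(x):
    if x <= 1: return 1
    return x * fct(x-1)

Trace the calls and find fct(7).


fct(7)
= 7 * fct(6)
= 7 * 6 * fct(5)
= 7 * 6 * 5 * fct(4)
= 7 * 6 * 5 * 4 * fct(3)
= 7 * 6 * 5 * 4 * 3 * fct(2)
= 7 * 6 * 5 * 4 * 3 * 2 * fct(1)
= 7 * 6 * 5 * 4 * 3 * 2 * 1
= 5040

5040


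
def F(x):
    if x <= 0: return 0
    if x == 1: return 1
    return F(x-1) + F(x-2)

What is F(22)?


Computing F(22) bottom-up:
F(0) = 0
F(1) = 1
F(2) = F(1) + F(0) = 1 + 0 = 1
F(3) = F(2) + F(1) = 1 + 1 = 2
F(4) = F(3) + F(2) = 2 + 1 = 3
F(5) = F(4) + F(3) = 3 + 2 = 5
F(6) = F(5) + F(4) = 5 + 3 = 8
F(7) = F(6) + F(5) = 8 + 5 = 13
F(8) = F(7) + F(6) = 13 + 8 = 21
F(9) = F(8) + F(7) = 21 + 13 = 34
F(10) = F(9) + F(8) = 34 + 21 = 55
F(11) = F(10) + F(9) = 55 + 34 = 89
F(12) = F(11) + F(10) = 89 + 55 = 144
F(13) = F(12) + F(11) = 144 + 89 = 233
F(14) = F(13) + F(12) = 233 + 144 = 377
F(15) = F(14) + F(13) = 377 + 233 = 610
F(16) = F(15) + F(14) = 610 + 377 = 987
F(17) = F(16) + F(15) = 987 + 610 = 1597
F(18) = F(17) + F(16) = 1597 + 987 = 2584
F(19) = F(18) + F(17) = 2584 + 1597 = 4181
F(20) = F(19) + F(18) = 4181 + 2584 = 6765
F(21) = F(20) + F(19) = 6765 + 4181 = 10946
F(22) = F(21) + F(20) = 10946 + 6765 = 17711

17711


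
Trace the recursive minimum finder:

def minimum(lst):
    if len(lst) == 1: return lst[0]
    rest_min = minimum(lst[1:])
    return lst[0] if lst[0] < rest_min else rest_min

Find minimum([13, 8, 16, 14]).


minimum([13, 8, 16, 14]): compare 13 with minimum([8, 16, 14])
minimum([8, 16, 14]): compare 8 with minimum([16, 14])
minimum([16, 14]): compare 16 with minimum([14])
minimum([14]) = 14  (base case)
Compare 16 with 14 -> 14
Compare 8 with 14 -> 8
Compare 13 with 8 -> 8

8


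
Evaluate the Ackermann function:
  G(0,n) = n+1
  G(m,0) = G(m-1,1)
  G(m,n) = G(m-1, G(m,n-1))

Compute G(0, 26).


G(0, 26) = 27
Result: G(0, 26) = 27

27


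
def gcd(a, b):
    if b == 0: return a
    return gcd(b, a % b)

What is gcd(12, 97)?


gcd(12, 97) = gcd(97, 12)
gcd(97, 12) = gcd(12, 1)
gcd(12, 1) = gcd(1, 0)
gcd(1, 0) = 1  (base case)

1


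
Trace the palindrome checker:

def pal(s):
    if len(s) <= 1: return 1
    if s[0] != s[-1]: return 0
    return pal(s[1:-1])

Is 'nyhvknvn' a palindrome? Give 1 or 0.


pal('nyhvknvn'): s[0]='n' == s[-1]='n' -> check pal('yhvknv')
pal('yhvknv'): s[0]='y' != s[-1]='v' -> return 0
Result: 0 (not a palindrome)

0


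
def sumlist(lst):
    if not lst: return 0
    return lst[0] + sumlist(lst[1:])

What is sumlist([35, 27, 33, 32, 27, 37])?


sumlist([35, 27, 33, 32, 27, 37]) = 35 + sumlist([27, 33, 32, 27, 37])
sumlist([27, 33, 32, 27, 37]) = 27 + sumlist([33, 32, 27, 37])
sumlist([33, 32, 27, 37]) = 33 + sumlist([32, 27, 37])
sumlist([32, 27, 37]) = 32 + sumlist([27, 37])
sumlist([27, 37]) = 27 + sumlist([37])
sumlist([37]) = 37 + sumlist([])
sumlist([]) = 0  (base case)
Total: 35 + 27 + 33 + 32 + 27 + 37 + 0 = 191

191


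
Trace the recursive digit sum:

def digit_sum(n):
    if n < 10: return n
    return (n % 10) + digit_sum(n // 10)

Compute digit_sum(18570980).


digit_sum(18570980) = 0 + digit_sum(1857098)
digit_sum(1857098) = 8 + digit_sum(185709)
digit_sum(185709) = 9 + digit_sum(18570)
digit_sum(18570) = 0 + digit_sum(1857)
digit_sum(1857) = 7 + digit_sum(185)
digit_sum(185) = 5 + digit_sum(18)
digit_sum(18) = 8 + digit_sum(1)
digit_sum(1) = 1  (base case)
Total: 0 + 8 + 9 + 0 + 7 + 5 + 8 + 1 = 38

38


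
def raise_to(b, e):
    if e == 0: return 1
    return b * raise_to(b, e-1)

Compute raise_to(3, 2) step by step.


raise_to(3, 2)
= 3 * raise_to(3, 1)
= 3 * 3 * raise_to(3, 0)
= 3 * 3 * 1
= 9

9


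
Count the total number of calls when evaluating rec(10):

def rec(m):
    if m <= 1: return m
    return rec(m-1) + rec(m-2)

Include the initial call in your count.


Let C(n) = total calls for rec(n)
C(0) = 1, C(1) = 1
C(2) = 1 + C(1) + C(0) = 1 + 1 + 1 = 3
C(3) = 1 + C(2) + C(1) = 1 + 3 + 1 = 5
C(4) = 1 + C(3) + C(2) = 1 + 5 + 3 = 9
C(5) = 1 + C(4) + C(3) = 1 + 9 + 5 = 15
C(6) = 1 + C(5) + C(4) = 1 + 15 + 9 = 25
C(7) = 1 + C(6) + C(5) = 1 + 25 + 15 = 41
C(8) = 1 + C(7) + C(6) = 1 + 41 + 25 = 67
C(9) = 1 + C(8) + C(7) = 1 + 67 + 41 = 109
C(10) = 1 + C(9) + C(8) = 1 + 109 + 67 = 177

177


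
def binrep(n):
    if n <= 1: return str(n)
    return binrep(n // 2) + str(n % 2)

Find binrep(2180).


binrep(2180) = binrep(1090) + '0'
binrep(1090) = binrep(545) + '0'
binrep(545) = binrep(272) + '1'
binrep(272) = binrep(136) + '0'
binrep(136) = binrep(68) + '0'
binrep(68) = binrep(34) + '0'
binrep(34) = binrep(17) + '0'
binrep(17) = binrep(8) + '1'
binrep(8) = binrep(4) + '0'
binrep(4) = binrep(2) + '0'
binrep(2) = binrep(1) + '0'
binrep(1) = '1'  (base case)
Concatenating: '1' + '0' + '0' + '0' + '1' + '0' + '0' + '0' + '0' + '1' + '0' + '0' = '100010000100'

100010000100


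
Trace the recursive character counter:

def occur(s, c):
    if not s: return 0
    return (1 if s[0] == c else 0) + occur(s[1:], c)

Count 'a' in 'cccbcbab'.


s[0]='c' != 'a' -> 0
s[0]='c' != 'a' -> 0
s[0]='c' != 'a' -> 0
s[0]='b' != 'a' -> 0
s[0]='c' != 'a' -> 0
s[0]='b' != 'a' -> 0
s[0]='a' == 'a' -> 1
s[0]='b' != 'a' -> 0
Sum: 0 + 0 + 0 + 0 + 0 + 0 + 1 + 0 = 1

1


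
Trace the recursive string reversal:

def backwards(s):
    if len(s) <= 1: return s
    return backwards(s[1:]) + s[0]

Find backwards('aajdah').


backwards('aajdah') = backwards('ajdah') + 'a'
backwards('ajdah') = backwards('jdah') + 'a'
backwards('jdah') = backwards('dah') + 'j'
backwards('dah') = backwards('ah') + 'd'
backwards('ah') = backwards('h') + 'a'
backwards('h') = 'h'  (base case)
Concatenating: 'h' + 'a' + 'd' + 'j' + 'a' + 'a' = 'hadjaa'

hadjaa


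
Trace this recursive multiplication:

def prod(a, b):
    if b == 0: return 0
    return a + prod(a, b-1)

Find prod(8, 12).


prod(8, 12) = 8 + prod(8, 11)
prod(8, 11) = 8 + prod(8, 10)
prod(8, 10) = 8 + prod(8, 9)
prod(8, 9) = 8 + prod(8, 8)
prod(8, 8) = 8 + prod(8, 7)
prod(8, 7) = 8 + prod(8, 6)
prod(8, 6) = 8 + prod(8, 5)
prod(8, 5) = 8 + prod(8, 4)
prod(8, 4) = 8 + prod(8, 3)
prod(8, 3) = 8 + prod(8, 2)
prod(8, 2) = 8 + prod(8, 1)
prod(8, 1) = 8 + prod(8, 0)
prod(8, 0) = 0  (base case)
Total: 8 + 8 + 8 + 8 + 8 + 8 + 8 + 8 + 8 + 8 + 8 + 8 + 0 = 96

96


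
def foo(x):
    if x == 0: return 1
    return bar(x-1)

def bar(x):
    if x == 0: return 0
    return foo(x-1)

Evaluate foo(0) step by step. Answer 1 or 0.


foo(0) = 1  (base case)
Result: 1

1


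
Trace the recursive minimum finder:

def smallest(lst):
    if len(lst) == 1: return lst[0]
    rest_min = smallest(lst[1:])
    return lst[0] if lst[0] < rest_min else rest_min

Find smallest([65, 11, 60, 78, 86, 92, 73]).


smallest([65, 11, 60, 78, 86, 92, 73]): compare 65 with smallest([11, 60, 78, 86, 92, 73])
smallest([11, 60, 78, 86, 92, 73]): compare 11 with smallest([60, 78, 86, 92, 73])
smallest([60, 78, 86, 92, 73]): compare 60 with smallest([78, 86, 92, 73])
smallest([78, 86, 92, 73]): compare 78 with smallest([86, 92, 73])
smallest([86, 92, 73]): compare 86 with smallest([92, 73])
smallest([92, 73]): compare 92 with smallest([73])
smallest([73]) = 73  (base case)
Compare 92 with 73 -> 73
Compare 86 with 73 -> 73
Compare 78 with 73 -> 73
Compare 60 with 73 -> 60
Compare 11 with 60 -> 11
Compare 65 with 11 -> 11

11


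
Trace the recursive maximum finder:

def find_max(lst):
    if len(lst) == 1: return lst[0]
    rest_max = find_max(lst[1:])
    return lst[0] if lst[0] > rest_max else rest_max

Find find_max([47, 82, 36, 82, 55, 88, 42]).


find_max([47, 82, 36, 82, 55, 88, 42]): compare 47 with find_max([82, 36, 82, 55, 88, 42])
find_max([82, 36, 82, 55, 88, 42]): compare 82 with find_max([36, 82, 55, 88, 42])
find_max([36, 82, 55, 88, 42]): compare 36 with find_max([82, 55, 88, 42])
find_max([82, 55, 88, 42]): compare 82 with find_max([55, 88, 42])
find_max([55, 88, 42]): compare 55 with find_max([88, 42])
find_max([88, 42]): compare 88 with find_max([42])
find_max([42]) = 42  (base case)
Compare 88 with 42 -> 88
Compare 55 with 88 -> 88
Compare 82 with 88 -> 88
Compare 36 with 88 -> 88
Compare 82 with 88 -> 88
Compare 47 with 88 -> 88

88


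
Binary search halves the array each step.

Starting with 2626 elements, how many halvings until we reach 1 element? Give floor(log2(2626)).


2626 / 2 = 1313
1313 / 2 = 656
656 / 2 = 328
328 / 2 = 164
164 / 2 = 82
82 / 2 = 41
41 / 2 = 20
20 / 2 = 10
10 / 2 = 5
5 / 2 = 2
2 / 2 = 1
Reached 1 after 11 halvings

11


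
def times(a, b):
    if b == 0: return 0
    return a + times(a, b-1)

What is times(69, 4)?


times(69, 4) = 69 + times(69, 3)
times(69, 3) = 69 + times(69, 2)
times(69, 2) = 69 + times(69, 1)
times(69, 1) = 69 + times(69, 0)
times(69, 0) = 0  (base case)
Total: 69 + 69 + 69 + 69 + 0 = 276

276


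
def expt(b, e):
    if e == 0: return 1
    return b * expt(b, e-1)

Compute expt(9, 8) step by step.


expt(9, 8)
= 9 * expt(9, 7)
= 9 * 9 * expt(9, 6)
= 9 * 9 * 9 * expt(9, 5)
= 9 * 9 * 9 * 9 * expt(9, 4)
= 9 * 9 * 9 * 9 * 9 * expt(9, 3)
= 9 * 9 * 9 * 9 * 9 * 9 * expt(9, 2)
= 9 * 9 * 9 * 9 * 9 * 9 * 9 * expt(9, 1)
= 9 * 9 * 9 * 9 * 9 * 9 * 9 * 9 * expt(9, 0)
= 9 * 9 * 9 * 9 * 9 * 9 * 9 * 9 * 1
= 43046721

43046721


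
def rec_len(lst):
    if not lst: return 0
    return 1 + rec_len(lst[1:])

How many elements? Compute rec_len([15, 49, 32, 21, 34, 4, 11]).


rec_len([15, 49, 32, 21, 34, 4, 11]) = 1 + rec_len([49, 32, 21, 34, 4, 11])
rec_len([49, 32, 21, 34, 4, 11]) = 1 + rec_len([32, 21, 34, 4, 11])
rec_len([32, 21, 34, 4, 11]) = 1 + rec_len([21, 34, 4, 11])
rec_len([21, 34, 4, 11]) = 1 + rec_len([34, 4, 11])
rec_len([34, 4, 11]) = 1 + rec_len([4, 11])
rec_len([4, 11]) = 1 + rec_len([11])
rec_len([11]) = 1 + rec_len([])
rec_len([]) = 0  (base case)
Unwinding: 1 + 1 + 1 + 1 + 1 + 1 + 1 + 0 = 7

7


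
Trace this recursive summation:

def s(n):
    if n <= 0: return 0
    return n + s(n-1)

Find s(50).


s(50)
= 50 + 49 + 48 + 47 + 46 + 45 + 44 + 43 + 42 + 41 + 40 + 39 + 38 + 37 + 36 + 35 + 34 + 33 + 32 + 31 + 30 + 29 + 28 + 27 + 26 + 25 + 24 + 23 + 22 + 21 + 20 + 19 + 18 + 17 + 16 + 15 + 14 + 13 + 12 + 11 + 10 + 9 + 8 + 7 + 6 + 5 + 4 + 3 + 2 + 1 + s(0)
= 50 + 49 + 48 + 47 + 46 + 45 + 44 + 43 + 42 + 41 + 40 + 39 + 38 + 37 + 36 + 35 + 34 + 33 + 32 + 31 + 30 + 29 + 28 + 27 + 26 + 25 + 24 + 23 + 22 + 21 + 20 + 19 + 18 + 17 + 16 + 15 + 14 + 13 + 12 + 11 + 10 + 9 + 8 + 7 + 6 + 5 + 4 + 3 + 2 + 1 + 0
= 1275

1275


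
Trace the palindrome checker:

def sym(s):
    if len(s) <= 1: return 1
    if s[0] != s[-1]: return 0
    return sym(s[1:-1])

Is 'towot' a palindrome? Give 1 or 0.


sym('towot'): s[0]='t' == s[-1]='t' -> check sym('owo')
sym('owo'): s[0]='o' == s[-1]='o' -> check sym('w')
sym('w'): len <= 1 -> return 1  (base case)
Result: 1 (palindrome)

1


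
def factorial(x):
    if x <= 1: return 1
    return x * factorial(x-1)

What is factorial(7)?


factorial(7)
= 7 * factorial(6)
= 7 * 6 * factorial(5)
= 7 * 6 * 5 * factorial(4)
= 7 * 6 * 5 * 4 * factorial(3)
= 7 * 6 * 5 * 4 * 3 * factorial(2)
= 7 * 6 * 5 * 4 * 3 * 2 * factorial(1)
= 7 * 6 * 5 * 4 * 3 * 2 * 1
= 5040

5040


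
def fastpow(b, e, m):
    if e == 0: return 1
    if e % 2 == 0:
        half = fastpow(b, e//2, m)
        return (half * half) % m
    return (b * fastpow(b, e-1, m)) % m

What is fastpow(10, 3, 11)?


fastpow(10, 3, 11): e is odd, compute fastpow(10, 2, 11)
  fastpow(10, 2, 11): e is even, compute fastpow(10, 1, 11)
    fastpow(10, 1, 11): e is odd, compute fastpow(10, 0, 11)
      fastpow(10, 0, 11) = 1
    (10 * 1) % 11 = 10
  half=10, (10*10) % 11 = 1
(10 * 1) % 11 = 10

10


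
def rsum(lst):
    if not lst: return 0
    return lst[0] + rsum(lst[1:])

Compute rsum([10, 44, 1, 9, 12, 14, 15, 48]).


rsum([10, 44, 1, 9, 12, 14, 15, 48]) = 10 + rsum([44, 1, 9, 12, 14, 15, 48])
rsum([44, 1, 9, 12, 14, 15, 48]) = 44 + rsum([1, 9, 12, 14, 15, 48])
rsum([1, 9, 12, 14, 15, 48]) = 1 + rsum([9, 12, 14, 15, 48])
rsum([9, 12, 14, 15, 48]) = 9 + rsum([12, 14, 15, 48])
rsum([12, 14, 15, 48]) = 12 + rsum([14, 15, 48])
rsum([14, 15, 48]) = 14 + rsum([15, 48])
rsum([15, 48]) = 15 + rsum([48])
rsum([48]) = 48 + rsum([])
rsum([]) = 0  (base case)
Total: 10 + 44 + 1 + 9 + 12 + 14 + 15 + 48 + 0 = 153

153


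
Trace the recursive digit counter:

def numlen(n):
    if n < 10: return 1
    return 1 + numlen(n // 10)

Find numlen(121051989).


numlen(121051989) = 1 + numlen(12105198)
numlen(12105198) = 1 + numlen(1210519)
numlen(1210519) = 1 + numlen(121051)
numlen(121051) = 1 + numlen(12105)
numlen(12105) = 1 + numlen(1210)
numlen(1210) = 1 + numlen(121)
numlen(121) = 1 + numlen(12)
numlen(12) = 1 + numlen(1)
numlen(1) = 1  (base case: 1 < 10)
Unwinding: 1 + 1 + 1 + 1 + 1 + 1 + 1 + 1 + 1 = 9

9


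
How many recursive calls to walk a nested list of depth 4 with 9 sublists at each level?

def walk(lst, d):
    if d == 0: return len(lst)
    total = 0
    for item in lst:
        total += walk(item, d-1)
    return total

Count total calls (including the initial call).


At depth 0 (root): 1 call
At depth 1: each of 1 parents calls walk on 9 children = 9 calls
At depth 2: each of 9 parents calls walk on 9 children = 81 calls
At depth 3: each of 81 parents calls walk on 9 children = 729 calls
At depth 4: each of 729 parents calls walk on 9 children = 6561 calls
Total: 1 + 9 + 81 + 729 + 6561 = 7381

7381


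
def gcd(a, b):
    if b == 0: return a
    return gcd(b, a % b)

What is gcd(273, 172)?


gcd(273, 172) = gcd(172, 101)
gcd(172, 101) = gcd(101, 71)
gcd(101, 71) = gcd(71, 30)
gcd(71, 30) = gcd(30, 11)
gcd(30, 11) = gcd(11, 8)
gcd(11, 8) = gcd(8, 3)
gcd(8, 3) = gcd(3, 2)
gcd(3, 2) = gcd(2, 1)
gcd(2, 1) = gcd(1, 0)
gcd(1, 0) = 1  (base case)

1


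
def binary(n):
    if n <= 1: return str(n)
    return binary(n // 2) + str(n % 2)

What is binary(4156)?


binary(4156) = binary(2078) + '0'
binary(2078) = binary(1039) + '0'
binary(1039) = binary(519) + '1'
binary(519) = binary(259) + '1'
binary(259) = binary(129) + '1'
binary(129) = binary(64) + '1'
binary(64) = binary(32) + '0'
binary(32) = binary(16) + '0'
binary(16) = binary(8) + '0'
binary(8) = binary(4) + '0'
binary(4) = binary(2) + '0'
binary(2) = binary(1) + '0'
binary(1) = '1'  (base case)
Concatenating: '1' + '0' + '0' + '0' + '0' + '0' + '0' + '1' + '1' + '1' + '1' + '0' + '0' = '1000000111100'

1000000111100


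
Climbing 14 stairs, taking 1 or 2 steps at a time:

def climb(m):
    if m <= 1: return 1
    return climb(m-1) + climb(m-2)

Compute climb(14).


Building up from base cases:
climb(0) = 1
climb(1) = 1
climb(2) = climb(1) + climb(0) = 1 + 1 = 2
climb(3) = climb(2) + climb(1) = 2 + 1 = 3
climb(4) = climb(3) + climb(2) = 3 + 2 = 5
climb(5) = climb(4) + climb(3) = 5 + 3 = 8
climb(6) = climb(5) + climb(4) = 8 + 5 = 13
climb(7) = climb(6) + climb(5) = 13 + 8 = 21
climb(8) = climb(7) + climb(6) = 21 + 13 = 34
climb(9) = climb(8) + climb(7) = 34 + 21 = 55
climb(10) = climb(9) + climb(8) = 55 + 34 = 89
climb(11) = climb(10) + climb(9) = 89 + 55 = 144
climb(12) = climb(11) + climb(10) = 144 + 89 = 233
climb(13) = climb(12) + climb(11) = 233 + 144 = 377
climb(14) = climb(13) + climb(12) = 377 + 233 = 610

610


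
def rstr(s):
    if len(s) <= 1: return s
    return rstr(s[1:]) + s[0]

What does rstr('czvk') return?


rstr('czvk') = rstr('zvk') + 'c'
rstr('zvk') = rstr('vk') + 'z'
rstr('vk') = rstr('k') + 'v'
rstr('k') = 'k'  (base case)
Concatenating: 'k' + 'v' + 'z' + 'c' = 'kvzc'

kvzc


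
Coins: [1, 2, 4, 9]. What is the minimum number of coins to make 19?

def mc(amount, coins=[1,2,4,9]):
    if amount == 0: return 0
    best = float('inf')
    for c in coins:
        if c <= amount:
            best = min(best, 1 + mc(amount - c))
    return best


Building up with DP:
mc(0) = 0
mc(1) = min(1+mc(0)=1+0=1) = 1
mc(2) = min(1+mc(1)=1+1=2, 1+mc(0)=1+0=1) = 1
mc(3) = min(1+mc(2)=1+1=2, 1+mc(1)=1+1=2) = 2
mc(4) = min(1+mc(3)=1+2=3, 1+mc(2)=1+1=2, 1+mc(0)=1+0=1) = 1
mc(5) = min(1+mc(4)=1+1=2, 1+mc(3)=1+2=3, 1+mc(1)=1+1=2) = 2
mc(6) = min(1+mc(5)=1+2=3, 1+mc(4)=1+1=2, 1+mc(2)=1+1=2) = 2
mc(7) = min(1+mc(6)=1+2=3, 1+mc(5)=1+2=3, 1+mc(3)=1+2=3) = 3
mc(8) = min(1+mc(7)=1+3=4, 1+mc(6)=1+2=3, 1+mc(4)=1+1=2) = 2
mc(9) = min(1+mc(8)=1+2=3, 1+mc(7)=1+3=4, 1+mc(5)=1+2=3, 1+mc(0)=1+0=1) = 1
mc(10) = min(1+mc(9)=1+1=2, 1+mc(8)=1+2=3, 1+mc(6)=1+2=3, 1+mc(1)=1+1=2) = 2
mc(11) = min(1+mc(10)=1+2=3, 1+mc(9)=1+1=2, 1+mc(7)=1+3=4, 1+mc(2)=1+1=2) = 2
mc(12) = min(1+mc(11)=1+2=3, 1+mc(10)=1+2=3, 1+mc(8)=1+2=3, 1+mc(3)=1+2=3) = 3
mc(13) = min(1+mc(12)=1+3=4, 1+mc(11)=1+2=3, 1+mc(9)=1+1=2, 1+mc(4)=1+1=2) = 2
mc(14) = min(1+mc(13)=1+2=3, 1+mc(12)=1+3=4, 1+mc(10)=1+2=3, 1+mc(5)=1+2=3) = 3
mc(15) = min(1+mc(14)=1+3=4, 1+mc(13)=1+2=3, 1+mc(11)=1+2=3, 1+mc(6)=1+2=3) = 3
mc(16) = min(1+mc(15)=1+3=4, 1+mc(14)=1+3=4, 1+mc(12)=1+3=4, 1+mc(7)=1+3=4) = 4
mc(17) = min(1+mc(16)=1+4=5, 1+mc(15)=1+3=4, 1+mc(13)=1+2=3, 1+mc(8)=1+2=3) = 3
mc(18) = min(1+mc(17)=1+3=4, 1+mc(16)=1+4=5, 1+mc(14)=1+3=4, 1+mc(9)=1+1=2) = 2
mc(19) = min(1+mc(18)=1+2=3, 1+mc(17)=1+3=4, 1+mc(15)=1+3=4, 1+mc(10)=1+2=3) = 3

3


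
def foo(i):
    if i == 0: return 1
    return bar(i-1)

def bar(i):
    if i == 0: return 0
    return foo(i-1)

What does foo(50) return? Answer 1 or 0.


foo(50) = bar(49)
bar(49) = foo(48)
foo(48) = bar(47)
bar(47) = foo(46)
foo(46) = bar(45)
bar(45) = foo(44)
foo(44) = bar(43)
bar(43) = foo(42)
foo(42) = bar(41)
bar(41) = foo(40)
foo(40) = bar(39)
bar(39) = foo(38)
foo(38) = bar(37)
bar(37) = foo(36)
foo(36) = bar(35)
bar(35) = foo(34)
foo(34) = bar(33)
bar(33) = foo(32)
foo(32) = bar(31)
bar(31) = foo(30)
foo(30) = bar(29)
bar(29) = foo(28)
foo(28) = bar(27)
bar(27) = foo(26)
foo(26) = bar(25)
bar(25) = foo(24)
foo(24) = bar(23)
bar(23) = foo(22)
foo(22) = bar(21)
bar(21) = foo(20)
foo(20) = bar(19)
bar(19) = foo(18)
foo(18) = bar(17)
bar(17) = foo(16)
foo(16) = bar(15)
bar(15) = foo(14)
foo(14) = bar(13)
bar(13) = foo(12)
foo(12) = bar(11)
bar(11) = foo(10)
foo(10) = bar(9)
bar(9) = foo(8)
foo(8) = bar(7)
bar(7) = foo(6)
foo(6) = bar(5)
bar(5) = foo(4)
foo(4) = bar(3)
bar(3) = foo(2)
foo(2) = bar(1)
bar(1) = foo(0)
foo(0) = 1  (base case)
Result: 1

1


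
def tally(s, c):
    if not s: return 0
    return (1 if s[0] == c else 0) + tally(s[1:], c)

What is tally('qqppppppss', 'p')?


s[0]='q' != 'p' -> 0
s[0]='q' != 'p' -> 0
s[0]='p' == 'p' -> 1
s[0]='p' == 'p' -> 1
s[0]='p' == 'p' -> 1
s[0]='p' == 'p' -> 1
s[0]='p' == 'p' -> 1
s[0]='p' == 'p' -> 1
s[0]='s' != 'p' -> 0
s[0]='s' != 'p' -> 0
Sum: 0 + 0 + 1 + 1 + 1 + 1 + 1 + 1 + 0 + 0 = 6

6


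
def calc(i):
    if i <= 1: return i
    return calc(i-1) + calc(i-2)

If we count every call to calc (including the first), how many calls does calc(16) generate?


Let C(n) = total calls for calc(n)
C(0) = 1, C(1) = 1
C(2) = 1 + C(1) + C(0) = 1 + 1 + 1 = 3
C(3) = 1 + C(2) + C(1) = 1 + 3 + 1 = 5
C(4) = 1 + C(3) + C(2) = 1 + 5 + 3 = 9
C(5) = 1 + C(4) + C(3) = 1 + 9 + 5 = 15
C(6) = 1 + C(5) + C(4) = 1 + 15 + 9 = 25
C(7) = 1 + C(6) + C(5) = 1 + 25 + 15 = 41
C(8) = 1 + C(7) + C(6) = 1 + 41 + 25 = 67
C(9) = 1 + C(8) + C(7) = 1 + 67 + 41 = 109
C(10) = 1 + C(9) + C(8) = 1 + 109 + 67 = 177
C(11) = 1 + C(10) + C(9) = 1 + 177 + 109 = 287
C(12) = 1 + C(11) + C(10) = 1 + 287 + 177 = 465
C(13) = 1 + C(12) + C(11) = 1 + 465 + 287 = 753
C(14) = 1 + C(13) + C(12) = 1 + 753 + 465 = 1219
C(15) = 1 + C(14) + C(13) = 1 + 1219 + 753 = 1973
C(16) = 1 + C(15) + C(14) = 1 + 1973 + 1219 = 3193

3193


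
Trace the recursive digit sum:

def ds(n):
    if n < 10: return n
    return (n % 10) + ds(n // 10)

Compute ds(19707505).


ds(19707505) = 5 + ds(1970750)
ds(1970750) = 0 + ds(197075)
ds(197075) = 5 + ds(19707)
ds(19707) = 7 + ds(1970)
ds(1970) = 0 + ds(197)
ds(197) = 7 + ds(19)
ds(19) = 9 + ds(1)
ds(1) = 1  (base case)
Total: 5 + 0 + 5 + 7 + 0 + 7 + 9 + 1 = 34

34


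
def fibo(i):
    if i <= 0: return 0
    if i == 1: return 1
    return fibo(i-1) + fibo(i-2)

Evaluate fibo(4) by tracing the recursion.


Computing fibo(4) bottom-up:
fibo(0) = 0
fibo(1) = 1
fibo(2) = fibo(1) + fibo(0) = 1 + 0 = 1
fibo(3) = fibo(2) + fibo(1) = 1 + 1 = 2
fibo(4) = fibo(3) + fibo(2) = 2 + 1 = 3

3


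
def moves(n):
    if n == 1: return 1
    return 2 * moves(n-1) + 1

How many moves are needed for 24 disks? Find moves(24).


moves(24) = 2 * moves(23) + 1
moves(23) = 2 * moves(22) + 1
moves(22) = 2 * moves(21) + 1
moves(21) = 2 * moves(20) + 1
moves(20) = 2 * moves(19) + 1
moves(19) = 2 * moves(18) + 1
moves(18) = 2 * moves(17) + 1
moves(17) = 2 * moves(16) + 1
moves(16) = 2 * moves(15) + 1
moves(15) = 2 * moves(14) + 1
moves(14) = 2 * moves(13) + 1
moves(13) = 2 * moves(12) + 1
moves(12) = 2 * moves(11) + 1
moves(11) = 2 * moves(10) + 1
moves(10) = 2 * moves(9) + 1
moves(9) = 2 * moves(8) + 1
moves(8) = 2 * moves(7) + 1
moves(7) = 2 * moves(6) + 1
moves(6) = 2 * moves(5) + 1
moves(5) = 2 * moves(4) + 1
moves(4) = 2 * moves(3) + 1
moves(3) = 2 * moves(2) + 1
moves(2) = 2 * moves(1) + 1
moves(1) = 1  (base case)
moves(2) = 2 * 1 + 1 = 3
moves(3) = 2 * 3 + 1 = 7
moves(4) = 2 * 7 + 1 = 15
moves(5) = 2 * 15 + 1 = 31
moves(6) = 2 * 31 + 1 = 63
moves(7) = 2 * 63 + 1 = 127
moves(8) = 2 * 127 + 1 = 255
moves(9) = 2 * 255 + 1 = 511
moves(10) = 2 * 511 + 1 = 1023
moves(11) = 2 * 1023 + 1 = 2047
moves(12) = 2 * 2047 + 1 = 4095
moves(13) = 2 * 4095 + 1 = 8191
moves(14) = 2 * 8191 + 1 = 16383
moves(15) = 2 * 16383 + 1 = 32767
moves(16) = 2 * 32767 + 1 = 65535
moves(17) = 2 * 65535 + 1 = 131071
moves(18) = 2 * 131071 + 1 = 262143
moves(19) = 2 * 262143 + 1 = 524287
moves(20) = 2 * 524287 + 1 = 1048575
moves(21) = 2 * 1048575 + 1 = 2097151
moves(22) = 2 * 2097151 + 1 = 4194303
moves(23) = 2 * 4194303 + 1 = 8388607
moves(24) = 2 * 8388607 + 1 = 16777215

16777215


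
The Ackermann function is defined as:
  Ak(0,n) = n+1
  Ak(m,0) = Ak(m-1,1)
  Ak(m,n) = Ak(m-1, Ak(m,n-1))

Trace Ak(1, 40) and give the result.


Ak(1, 40) = Ak(0, Ak(1, 39))
  Ak(1, 39) = Ak(0, Ak(1, 38))
    Ak(1, 38) = Ak(0, Ak(1, 37))
      Ak(1, 37) = Ak(0, Ak(1, 36))
        Ak(1, 36) = Ak(0, Ak(1, 35))
          Ak(1, 35) = Ak(0, Ak(1, 34))
          Ak(1, 34) = Ak(0, Ak(1, 33))
          Ak(1, 33) = Ak(0, Ak(1, 32))
          Ak(1, 32) = Ak(0, Ak(1, 31))
          Ak(1, 31) = Ak(0, Ak(1, 30))
          Ak(1, 30) = Ak(0, Ak(1, 29))
          Ak(1, 29) = Ak(0, Ak(1, 28))
          Ak(1, 28) = Ak(0, Ak(1, 27))
          Ak(1, 27) = Ak(0, Ak(1, 26))
          Ak(1, 26) = Ak(0, Ak(1, 25))
          Ak(1, 25) = Ak(0, Ak(1, 24))
          Ak(1, 24) = Ak(0, Ak(1, 23))
          Ak(1, 23) = Ak(0, Ak(1, 22))
          Ak(1, 22) = Ak(0, Ak(1, 21))
          Ak(1, 21) = Ak(0, Ak(1, 20))
          Ak(1, 20) = Ak(0, Ak(1, 19))
          Ak(1, 19) = Ak(0, Ak(1, 18))
          Ak(1, 18) = Ak(0, Ak(1, 17))
          Ak(1, 17) = Ak(0, Ak(1, 16))
          Ak(1, 16) = Ak(0, Ak(1, 15))
... (trace truncated)
Result: Ak(1, 40) = 42

42


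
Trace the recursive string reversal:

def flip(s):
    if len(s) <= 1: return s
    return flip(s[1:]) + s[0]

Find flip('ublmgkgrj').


flip('ublmgkgrj') = flip('blmgkgrj') + 'u'
flip('blmgkgrj') = flip('lmgkgrj') + 'b'
flip('lmgkgrj') = flip('mgkgrj') + 'l'
flip('mgkgrj') = flip('gkgrj') + 'm'
flip('gkgrj') = flip('kgrj') + 'g'
flip('kgrj') = flip('grj') + 'k'
flip('grj') = flip('rj') + 'g'
flip('rj') = flip('j') + 'r'
flip('j') = 'j'  (base case)
Concatenating: 'j' + 'r' + 'g' + 'k' + 'g' + 'm' + 'l' + 'b' + 'u' = 'jrgkgmlbu'

jrgkgmlbu


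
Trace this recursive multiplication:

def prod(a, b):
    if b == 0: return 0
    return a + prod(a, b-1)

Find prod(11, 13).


prod(11, 13) = 11 + prod(11, 12)
prod(11, 12) = 11 + prod(11, 11)
prod(11, 11) = 11 + prod(11, 10)
prod(11, 10) = 11 + prod(11, 9)
prod(11, 9) = 11 + prod(11, 8)
prod(11, 8) = 11 + prod(11, 7)
prod(11, 7) = 11 + prod(11, 6)
prod(11, 6) = 11 + prod(11, 5)
prod(11, 5) = 11 + prod(11, 4)
prod(11, 4) = 11 + prod(11, 3)
prod(11, 3) = 11 + prod(11, 2)
prod(11, 2) = 11 + prod(11, 1)
prod(11, 1) = 11 + prod(11, 0)
prod(11, 0) = 0  (base case)
Total: 11 + 11 + 11 + 11 + 11 + 11 + 11 + 11 + 11 + 11 + 11 + 11 + 11 + 0 = 143

143


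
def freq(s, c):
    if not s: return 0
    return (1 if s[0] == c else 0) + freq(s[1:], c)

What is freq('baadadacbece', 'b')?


s[0]='b' == 'b' -> 1
s[0]='a' != 'b' -> 0
s[0]='a' != 'b' -> 0
s[0]='d' != 'b' -> 0
s[0]='a' != 'b' -> 0
s[0]='d' != 'b' -> 0
s[0]='a' != 'b' -> 0
s[0]='c' != 'b' -> 0
s[0]='b' == 'b' -> 1
s[0]='e' != 'b' -> 0
s[0]='c' != 'b' -> 0
s[0]='e' != 'b' -> 0
Sum: 1 + 0 + 0 + 0 + 0 + 0 + 0 + 0 + 1 + 0 + 0 + 0 = 2

2


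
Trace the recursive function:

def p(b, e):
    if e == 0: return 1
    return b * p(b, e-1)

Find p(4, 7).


p(4, 7)
= 4 * p(4, 6)
= 4 * 4 * p(4, 5)
= 4 * 4 * 4 * p(4, 4)
= 4 * 4 * 4 * 4 * p(4, 3)
= 4 * 4 * 4 * 4 * 4 * p(4, 2)
= 4 * 4 * 4 * 4 * 4 * 4 * p(4, 1)
= 4 * 4 * 4 * 4 * 4 * 4 * 4 * p(4, 0)
= 4 * 4 * 4 * 4 * 4 * 4 * 4 * 1
= 16384

16384


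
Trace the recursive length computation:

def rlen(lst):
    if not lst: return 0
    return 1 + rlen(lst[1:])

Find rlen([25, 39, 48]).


rlen([25, 39, 48]) = 1 + rlen([39, 48])
rlen([39, 48]) = 1 + rlen([48])
rlen([48]) = 1 + rlen([])
rlen([]) = 0  (base case)
Unwinding: 1 + 1 + 1 + 0 = 3

3


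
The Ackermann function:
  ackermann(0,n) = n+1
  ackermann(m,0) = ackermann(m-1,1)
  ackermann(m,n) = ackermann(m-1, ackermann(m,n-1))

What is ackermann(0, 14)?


ackermann(0, 14) = 15
Result: ackermann(0, 14) = 15

15


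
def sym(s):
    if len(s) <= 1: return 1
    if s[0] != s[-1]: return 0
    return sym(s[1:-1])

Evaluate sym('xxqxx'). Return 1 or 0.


sym('xxqxx'): s[0]='x' == s[-1]='x' -> check sym('xqx')
sym('xqx'): s[0]='x' == s[-1]='x' -> check sym('q')
sym('q'): len <= 1 -> return 1  (base case)
Result: 1 (palindrome)

1


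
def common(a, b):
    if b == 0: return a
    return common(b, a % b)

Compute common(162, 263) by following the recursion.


common(162, 263) = common(263, 162)
common(263, 162) = common(162, 101)
common(162, 101) = common(101, 61)
common(101, 61) = common(61, 40)
common(61, 40) = common(40, 21)
common(40, 21) = common(21, 19)
common(21, 19) = common(19, 2)
common(19, 2) = common(2, 1)
common(2, 1) = common(1, 0)
common(1, 0) = 1  (base case)

1


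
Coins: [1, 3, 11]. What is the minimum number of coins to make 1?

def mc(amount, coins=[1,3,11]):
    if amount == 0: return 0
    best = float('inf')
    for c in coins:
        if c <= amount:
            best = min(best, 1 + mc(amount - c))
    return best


Building up with DP:
mc(0) = 0
mc(1) = min(1+mc(0)=1+0=1) = 1

1


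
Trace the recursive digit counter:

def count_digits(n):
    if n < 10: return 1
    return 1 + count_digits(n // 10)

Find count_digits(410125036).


count_digits(410125036) = 1 + count_digits(41012503)
count_digits(41012503) = 1 + count_digits(4101250)
count_digits(4101250) = 1 + count_digits(410125)
count_digits(410125) = 1 + count_digits(41012)
count_digits(41012) = 1 + count_digits(4101)
count_digits(4101) = 1 + count_digits(410)
count_digits(410) = 1 + count_digits(41)
count_digits(41) = 1 + count_digits(4)
count_digits(4) = 1  (base case: 4 < 10)
Unwinding: 1 + 1 + 1 + 1 + 1 + 1 + 1 + 1 + 1 = 9

9


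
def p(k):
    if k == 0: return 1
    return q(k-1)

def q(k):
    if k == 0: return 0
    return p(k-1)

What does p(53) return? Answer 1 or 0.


p(53) = q(52)
q(52) = p(51)
p(51) = q(50)
q(50) = p(49)
p(49) = q(48)
q(48) = p(47)
p(47) = q(46)
q(46) = p(45)
p(45) = q(44)
q(44) = p(43)
p(43) = q(42)
q(42) = p(41)
p(41) = q(40)
q(40) = p(39)
p(39) = q(38)
q(38) = p(37)
p(37) = q(36)
q(36) = p(35)
p(35) = q(34)
q(34) = p(33)
p(33) = q(32)
q(32) = p(31)
p(31) = q(30)
q(30) = p(29)
p(29) = q(28)
q(28) = p(27)
p(27) = q(26)
q(26) = p(25)
p(25) = q(24)
q(24) = p(23)
p(23) = q(22)
q(22) = p(21)
p(21) = q(20)
q(20) = p(19)
p(19) = q(18)
q(18) = p(17)
p(17) = q(16)
q(16) = p(15)
p(15) = q(14)
q(14) = p(13)
p(13) = q(12)
q(12) = p(11)
p(11) = q(10)
q(10) = p(9)
p(9) = q(8)
q(8) = p(7)
p(7) = q(6)
q(6) = p(5)
p(5) = q(4)
q(4) = p(3)
p(3) = q(2)
q(2) = p(1)
p(1) = q(0)
q(0) = 0  (base case)
Result: 0

0


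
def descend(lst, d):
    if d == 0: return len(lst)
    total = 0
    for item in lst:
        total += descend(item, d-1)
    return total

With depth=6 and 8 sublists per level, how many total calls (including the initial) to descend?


At depth 0 (root): 1 call
At depth 1: each of 1 parents calls descend on 8 children = 8 calls
At depth 2: each of 8 parents calls descend on 8 children = 64 calls
At depth 3: each of 64 parents calls descend on 8 children = 512 calls
At depth 4: each of 512 parents calls descend on 8 children = 4096 calls
At depth 5: each of 4096 parents calls descend on 8 children = 32768 calls
At depth 6: each of 32768 parents calls descend on 8 children = 262144 calls
Total: 1 + 8 + 64 + 512 + 4096 + 32768 + 262144 = 299593

299593


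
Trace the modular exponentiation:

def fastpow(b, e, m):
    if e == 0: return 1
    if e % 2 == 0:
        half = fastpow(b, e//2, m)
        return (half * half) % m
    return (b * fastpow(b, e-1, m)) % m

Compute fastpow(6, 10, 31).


fastpow(6, 10, 31): e is even, compute fastpow(6, 5, 31)
  fastpow(6, 5, 31): e is odd, compute fastpow(6, 4, 31)
    fastpow(6, 4, 31): e is even, compute fastpow(6, 2, 31)
      fastpow(6, 2, 31): e is even, compute fastpow(6, 1, 31)
        fastpow(6, 1, 31): e is odd, compute fastpow(6, 0, 31)
          fastpow(6, 0, 31) = 1
        (6 * 1) % 31 = 6
      half=6, (6*6) % 31 = 5
    half=5, (5*5) % 31 = 25
  (6 * 25) % 31 = 26
half=26, (26*26) % 31 = 25

25


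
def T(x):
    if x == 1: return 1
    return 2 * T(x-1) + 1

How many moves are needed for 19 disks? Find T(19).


T(19) = 2 * T(18) + 1
T(18) = 2 * T(17) + 1
T(17) = 2 * T(16) + 1
T(16) = 2 * T(15) + 1
T(15) = 2 * T(14) + 1
T(14) = 2 * T(13) + 1
T(13) = 2 * T(12) + 1
T(12) = 2 * T(11) + 1
T(11) = 2 * T(10) + 1
T(10) = 2 * T(9) + 1
T(9) = 2 * T(8) + 1
T(8) = 2 * T(7) + 1
T(7) = 2 * T(6) + 1
T(6) = 2 * T(5) + 1
T(5) = 2 * T(4) + 1
T(4) = 2 * T(3) + 1
T(3) = 2 * T(2) + 1
T(2) = 2 * T(1) + 1
T(1) = 1  (base case)
T(2) = 2 * 1 + 1 = 3
T(3) = 2 * 3 + 1 = 7
T(4) = 2 * 7 + 1 = 15
T(5) = 2 * 15 + 1 = 31
T(6) = 2 * 31 + 1 = 63
T(7) = 2 * 63 + 1 = 127
T(8) = 2 * 127 + 1 = 255
T(9) = 2 * 255 + 1 = 511
T(10) = 2 * 511 + 1 = 1023
T(11) = 2 * 1023 + 1 = 2047
T(12) = 2 * 2047 + 1 = 4095
T(13) = 2 * 4095 + 1 = 8191
T(14) = 2 * 8191 + 1 = 16383
T(15) = 2 * 16383 + 1 = 32767
T(16) = 2 * 32767 + 1 = 65535
T(17) = 2 * 65535 + 1 = 131071
T(18) = 2 * 131071 + 1 = 262143
T(19) = 2 * 262143 + 1 = 524287

524287


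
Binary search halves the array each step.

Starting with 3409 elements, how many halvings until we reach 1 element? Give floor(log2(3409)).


3409 / 2 = 1704
1704 / 2 = 852
852 / 2 = 426
426 / 2 = 213
213 / 2 = 106
106 / 2 = 53
53 / 2 = 26
26 / 2 = 13
13 / 2 = 6
6 / 2 = 3
3 / 2 = 1
Reached 1 after 11 halvings

11


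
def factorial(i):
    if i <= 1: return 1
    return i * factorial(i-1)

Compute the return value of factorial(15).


factorial(15)
= 15 * factorial(14)
= 15 * 14 * factorial(13)
= 15 * 14 * 13 * factorial(12)
= 15 * 14 * 13 * 12 * factorial(11)
= 15 * 14 * 13 * 12 * 11 * factorial(10)
= 15 * 14 * 13 * 12 * 11 * 10 * factorial(9)
= 15 * 14 * 13 * 12 * 11 * 10 * 9 * factorial(8)
= 15 * 14 * 13 * 12 * 11 * 10 * 9 * 8 * factorial(7)
= 15 * 14 * 13 * 12 * 11 * 10 * 9 * 8 * 7 * factorial(6)
= 15 * 14 * 13 * 12 * 11 * 10 * 9 * 8 * 7 * 6 * factorial(5)
= 15 * 14 * 13 * 12 * 11 * 10 * 9 * 8 * 7 * 6 * 5 * factorial(4)
= 15 * 14 * 13 * 12 * 11 * 10 * 9 * 8 * 7 * 6 * 5 * 4 * factorial(3)
= 15 * 14 * 13 * 12 * 11 * 10 * 9 * 8 * 7 * 6 * 5 * 4 * 3 * factorial(2)
= 15 * 14 * 13 * 12 * 11 * 10 * 9 * 8 * 7 * 6 * 5 * 4 * 3 * 2 * factorial(1)
= 15 * 14 * 13 * 12 * 11 * 10 * 9 * 8 * 7 * 6 * 5 * 4 * 3 * 2 * 1
= 1307674368000

1307674368000


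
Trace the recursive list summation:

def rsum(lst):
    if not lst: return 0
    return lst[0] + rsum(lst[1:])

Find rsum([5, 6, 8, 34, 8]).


rsum([5, 6, 8, 34, 8]) = 5 + rsum([6, 8, 34, 8])
rsum([6, 8, 34, 8]) = 6 + rsum([8, 34, 8])
rsum([8, 34, 8]) = 8 + rsum([34, 8])
rsum([34, 8]) = 34 + rsum([8])
rsum([8]) = 8 + rsum([])
rsum([]) = 0  (base case)
Total: 5 + 6 + 8 + 34 + 8 + 0 = 61

61


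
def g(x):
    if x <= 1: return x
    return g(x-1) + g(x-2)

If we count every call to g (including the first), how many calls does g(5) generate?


Let C(n) = total calls for g(n)
C(0) = 1, C(1) = 1
C(2) = 1 + C(1) + C(0) = 1 + 1 + 1 = 3
C(3) = 1 + C(2) + C(1) = 1 + 3 + 1 = 5
C(4) = 1 + C(3) + C(2) = 1 + 5 + 3 = 9
C(5) = 1 + C(4) + C(3) = 1 + 9 + 5 = 15

15


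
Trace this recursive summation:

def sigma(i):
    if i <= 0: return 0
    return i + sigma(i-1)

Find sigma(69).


sigma(69)
= 69 + 68 + 67 + 66 + 65 + 64 + 63 + 62 + 61 + 60 + 59 + 58 + 57 + 56 + 55 + 54 + 53 + 52 + 51 + 50 + 49 + 48 + 47 + 46 + 45 + 44 + 43 + 42 + 41 + 40 + 39 + 38 + 37 + 36 + 35 + 34 + 33 + 32 + 31 + 30 + 29 + 28 + 27 + 26 + 25 + 24 + 23 + 22 + 21 + 20 + 19 + 18 + 17 + 16 + 15 + 14 + 13 + 12 + 11 + 10 + 9 + 8 + 7 + 6 + 5 + 4 + 3 + 2 + 1 + sigma(0)
= 69 + 68 + 67 + 66 + 65 + 64 + 63 + 62 + 61 + 60 + 59 + 58 + 57 + 56 + 55 + 54 + 53 + 52 + 51 + 50 + 49 + 48 + 47 + 46 + 45 + 44 + 43 + 42 + 41 + 40 + 39 + 38 + 37 + 36 + 35 + 34 + 33 + 32 + 31 + 30 + 29 + 28 + 27 + 26 + 25 + 24 + 23 + 22 + 21 + 20 + 19 + 18 + 17 + 16 + 15 + 14 + 13 + 12 + 11 + 10 + 9 + 8 + 7 + 6 + 5 + 4 + 3 + 2 + 1 + 0
= 2415

2415


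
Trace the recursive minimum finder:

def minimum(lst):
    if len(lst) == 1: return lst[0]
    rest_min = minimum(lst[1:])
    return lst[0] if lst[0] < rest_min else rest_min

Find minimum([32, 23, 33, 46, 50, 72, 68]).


minimum([32, 23, 33, 46, 50, 72, 68]): compare 32 with minimum([23, 33, 46, 50, 72, 68])
minimum([23, 33, 46, 50, 72, 68]): compare 23 with minimum([33, 46, 50, 72, 68])
minimum([33, 46, 50, 72, 68]): compare 33 with minimum([46, 50, 72, 68])
minimum([46, 50, 72, 68]): compare 46 with minimum([50, 72, 68])
minimum([50, 72, 68]): compare 50 with minimum([72, 68])
minimum([72, 68]): compare 72 with minimum([68])
minimum([68]) = 68  (base case)
Compare 72 with 68 -> 68
Compare 50 with 68 -> 50
Compare 46 with 50 -> 46
Compare 33 with 46 -> 33
Compare 23 with 33 -> 23
Compare 32 with 23 -> 23

23


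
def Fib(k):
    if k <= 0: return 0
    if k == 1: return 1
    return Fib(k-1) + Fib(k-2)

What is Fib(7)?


Computing Fib(7) bottom-up:
Fib(0) = 0
Fib(1) = 1
Fib(2) = Fib(1) + Fib(0) = 1 + 0 = 1
Fib(3) = Fib(2) + Fib(1) = 1 + 1 = 2
Fib(4) = Fib(3) + Fib(2) = 2 + 1 = 3
Fib(5) = Fib(4) + Fib(3) = 3 + 2 = 5
Fib(6) = Fib(5) + Fib(4) = 5 + 3 = 8
Fib(7) = Fib(6) + Fib(5) = 8 + 5 = 13

13


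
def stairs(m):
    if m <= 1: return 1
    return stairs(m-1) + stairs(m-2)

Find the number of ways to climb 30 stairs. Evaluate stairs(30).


Building up from base cases:
stairs(0) = 1
stairs(1) = 1
stairs(2) = stairs(1) + stairs(0) = 1 + 1 = 2
stairs(3) = stairs(2) + stairs(1) = 2 + 1 = 3
stairs(4) = stairs(3) + stairs(2) = 3 + 2 = 5
stairs(5) = stairs(4) + stairs(3) = 5 + 3 = 8
stairs(6) = stairs(5) + stairs(4) = 8 + 5 = 13
stairs(7) = stairs(6) + stairs(5) = 13 + 8 = 21
stairs(8) = stairs(7) + stairs(6) = 21 + 13 = 34
stairs(9) = stairs(8) + stairs(7) = 34 + 21 = 55
stairs(10) = stairs(9) + stairs(8) = 55 + 34 = 89
stairs(11) = stairs(10) + stairs(9) = 89 + 55 = 144
stairs(12) = stairs(11) + stairs(10) = 144 + 89 = 233
stairs(13) = stairs(12) + stairs(11) = 233 + 144 = 377
stairs(14) = stairs(13) + stairs(12) = 377 + 233 = 610
stairs(15) = stairs(14) + stairs(13) = 610 + 377 = 987
stairs(16) = stairs(15) + stairs(14) = 987 + 610 = 1597
stairs(17) = stairs(16) + stairs(15) = 1597 + 987 = 2584
stairs(18) = stairs(17) + stairs(16) = 2584 + 1597 = 4181
stairs(19) = stairs(18) + stairs(17) = 4181 + 2584 = 6765
stairs(20) = stairs(19) + stairs(18) = 6765 + 4181 = 10946
stairs(21) = stairs(20) + stairs(19) = 10946 + 6765 = 17711
stairs(22) = stairs(21) + stairs(20) = 17711 + 10946 = 28657
stairs(23) = stairs(22) + stairs(21) = 28657 + 17711 = 46368
stairs(24) = stairs(23) + stairs(22) = 46368 + 28657 = 75025
stairs(25) = stairs(24) + stairs(23) = 75025 + 46368 = 121393
stairs(26) = stairs(25) + stairs(24) = 121393 + 75025 = 196418
stairs(27) = stairs(26) + stairs(25) = 196418 + 121393 = 317811
stairs(28) = stairs(27) + stairs(26) = 317811 + 196418 = 514229
stairs(29) = stairs(28) + stairs(27) = 514229 + 317811 = 832040
stairs(30) = stairs(29) + stairs(28) = 832040 + 514229 = 1346269

1346269


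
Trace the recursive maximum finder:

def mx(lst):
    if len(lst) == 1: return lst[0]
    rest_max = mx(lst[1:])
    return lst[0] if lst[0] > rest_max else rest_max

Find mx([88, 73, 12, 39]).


mx([88, 73, 12, 39]): compare 88 with mx([73, 12, 39])
mx([73, 12, 39]): compare 73 with mx([12, 39])
mx([12, 39]): compare 12 with mx([39])
mx([39]) = 39  (base case)
Compare 12 with 39 -> 39
Compare 73 with 39 -> 73
Compare 88 with 73 -> 88

88


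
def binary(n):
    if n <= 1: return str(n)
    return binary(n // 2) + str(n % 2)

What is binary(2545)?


binary(2545) = binary(1272) + '1'
binary(1272) = binary(636) + '0'
binary(636) = binary(318) + '0'
binary(318) = binary(159) + '0'
binary(159) = binary(79) + '1'
binary(79) = binary(39) + '1'
binary(39) = binary(19) + '1'
binary(19) = binary(9) + '1'
binary(9) = binary(4) + '1'
binary(4) = binary(2) + '0'
binary(2) = binary(1) + '0'
binary(1) = '1'  (base case)
Concatenating: '1' + '0' + '0' + '1' + '1' + '1' + '1' + '1' + '0' + '0' + '0' + '1' = '100111110001'

100111110001
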